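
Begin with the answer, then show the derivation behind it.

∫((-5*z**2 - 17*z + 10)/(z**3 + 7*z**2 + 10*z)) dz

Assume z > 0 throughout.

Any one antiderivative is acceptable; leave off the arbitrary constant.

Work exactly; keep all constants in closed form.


The answer is log(z) - 4*log(z + 2) - 2*log(z + 5).
Step 1. Decompose ∫((-5*z**2 - 17*z + 10)/(z**3 + 7*z**2 + 10*z)) dz by partial fractions, (-5*z**2 - 17*z + 10)/(z**3 + 7*z**2 + 10*z) = -2/(z + 5) - 4/(z + 2) + 1/z: now ∫(1/z) dz + ∫(-4/(z + 2)) dz + ∫(-2/(z + 5)) dz.
Step 2. Evaluate the standard form [assuming z > -2]: now -4*log(z + 2) + ∫(1/z) dz + ∫(-2/(z + 5)) dz.
Step 3. Evaluate the standard form [assuming z > 0]: now log(z) - 4*log(z + 2) + ∫(-2/(z + 5)) dz.
Step 4. Evaluate the standard form [assuming z > -5]: now log(z) - 4*log(z + 2) - 2*log(z + 5).
Answer: log(z) - 4*log(z + 2) - 2*log(z + 5).


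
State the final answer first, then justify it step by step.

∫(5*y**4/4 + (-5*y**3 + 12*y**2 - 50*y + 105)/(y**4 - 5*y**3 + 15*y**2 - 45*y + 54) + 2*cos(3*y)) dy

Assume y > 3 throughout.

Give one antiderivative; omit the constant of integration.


The answer is y**5/4 - 4*log(y - 3) - log(y - 2) + 2*sin(3*y)/3 + atan(y/3)/3.
Step 1. Rewrite: now ∫(5*y**4/4) dy + ∫((-5*y**3 + 12*y**2 - 50*y + 105)/(y**4 - 5*y**3 + 15*y**2 - 45*y + 54)) dy + ∫(2*cos(3*y)) dy.
Step 2. Decompose ∫((-5*y**3 + 12*y**2 - 50*y + 105)/(y**4 - 5*y**3 + 15*y**2 - 45*y + 54)) dy by partial fractions, (-5*y**3 + 12*y**2 - 50*y + 105)/(y**4 - 5*y**3 + 15*y**2 - 45*y + 54) = 1/(y**2 + 9) - 1/(y - 2) - 4/(y - 3): now ∫(5*y**4/4) dy + ∫(-4/(y - 3)) dy + ∫(-1/(y - 2)) dy + ∫(1/(y**2 + 9)) dy + ∫(2*cos(3*y)) dy.
Step 3. Evaluate the standard form [assuming y > 3]: now -4*log(y - 3) + ∫(5*y**4/4) dy + ∫(-1/(y - 2)) dy + ∫(1/(y**2 + 9)) dy + ∫(2*cos(3*y)) dy.
Step 4. Evaluate the standard form [assuming y > 2]: now -4*log(y - 3) - log(y - 2) + ∫(5*y**4/4) dy + ∫(1/(y**2 + 9)) dy + ∫(2*cos(3*y)) dy.
Step 5. Evaluate the standard form: now -4*log(y - 3) - log(y - 2) + atan(y/3)/3 + ∫(5*y**4/4) dy + ∫(2*cos(3*y)) dy.
Step 6. Evaluate the standard form: now -4*log(y - 3) - log(y - 2) + 2*sin(3*y)/3 + atan(y/3)/3 + ∫(5*y**4/4) dy.
Step 7. Evaluate the standard form: now y**5/4 - 4*log(y - 3) - log(y - 2) + 2*sin(3*y)/3 + atan(y/3)/3.
Answer: y**5/4 - 4*log(y - 3) - log(y - 2) + 2*sin(3*y)/3 + atan(y/3)/3.


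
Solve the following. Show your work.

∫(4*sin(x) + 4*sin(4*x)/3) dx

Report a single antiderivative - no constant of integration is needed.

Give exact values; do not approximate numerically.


Step 1. Rewrite: now ∫(4*sin(x)) dx + ∫(4*sin(4*x)/3) dx.
Step 2. Evaluate the standard form: now -4*cos(x) + ∫(4*sin(4*x)/3) dx.
Step 3. Evaluate the standard form: now -4*cos(x) - cos(4*x)/3.
Answer: -4*cos(x) - cos(4*x)/3.


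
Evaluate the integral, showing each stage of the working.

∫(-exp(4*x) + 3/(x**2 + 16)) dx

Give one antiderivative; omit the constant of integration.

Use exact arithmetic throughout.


Step 1. Rewrite: now ∫(3/(x**2 + 16)) dx + ∫(-exp(4*x)) dx.
Step 2. Evaluate the standard form: now -exp(4*x)/4 + ∫(3/(x**2 + 16)) dx.
Step 3. Evaluate the standard form: now -exp(4*x)/4 + 3*atan(x/4)/4.
Answer: -exp(4*x)/4 + 3*atan(x/4)/4.


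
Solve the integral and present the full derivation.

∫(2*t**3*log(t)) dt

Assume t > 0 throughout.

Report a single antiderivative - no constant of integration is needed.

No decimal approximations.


Step 1. Integrate ∫(2*t**3*log(t)) dt by parts with u = log(t), dv = (2*t**3) dt, so v = t**4/2 [assuming t > 0]: now t**4*log(t)/2 + ∫(-t**3/2) dt.
Step 2. Evaluate the standard form: now t**4*log(t)/2 - t**4/8.
Answer: t**4*log(t)/2 - t**4/8.


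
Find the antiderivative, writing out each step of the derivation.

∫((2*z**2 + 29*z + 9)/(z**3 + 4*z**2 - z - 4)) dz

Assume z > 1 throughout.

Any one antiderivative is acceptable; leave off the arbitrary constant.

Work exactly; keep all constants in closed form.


Step 1. Decompose ∫((2*z**2 + 29*z + 9)/(z**3 + 4*z**2 - z - 4)) dz by partial fractions, (2*z**2 + 29*z + 9)/(z**3 + 4*z**2 - z - 4) = -5/(z + 4) + 3/(z + 1) + 4/(z - 1): now ∫(4/(z - 1)) dz + ∫(3/(z + 1)) dz + ∫(-5/(z + 4)) dz.
Step 2. Evaluate the standard form [assuming z > -1]: now 3*log(z + 1) + ∫(4/(z - 1)) dz + ∫(-5/(z + 4)) dz.
Step 3. Evaluate the standard form [assuming z > -4]: now 3*log(z + 1) - 5*log(z + 4) + ∫(4/(z - 1)) dz.
Step 4. Evaluate the standard form [assuming z > 1]: now 4*log(z - 1) + 3*log(z + 1) - 5*log(z + 4).
Answer: 4*log(z - 1) + 3*log(z + 1) - 5*log(z + 4).


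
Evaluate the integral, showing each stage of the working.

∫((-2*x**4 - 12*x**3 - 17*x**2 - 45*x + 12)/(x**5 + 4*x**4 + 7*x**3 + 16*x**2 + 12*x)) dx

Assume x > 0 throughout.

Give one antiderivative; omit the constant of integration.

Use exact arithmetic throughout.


Step 1. Decompose ∫((-2*x**4 - 12*x**3 - 17*x**2 - 45*x + 12)/(x**5 + 4*x**4 + 7*x**3 + 16*x**2 + 12*x)) dx by partial fractions, (-2*x**4 - 12*x**3 - 17*x**2 - 45*x + 12)/(x**5 + 4*x**4 + 7*x**3 + 16*x**2 + 12*x) = -3/(x**2 + 4) + 2/(x + 3) - 5/(x + 1) + 1/x: now ∫(1/x) dx + ∫(-5/(x + 1)) dx + ∫(2/(x + 3)) dx + ∫(-3/(x**2 + 4)) dx.
Step 2. Evaluate the standard form [assuming x > -1]: now -5*log(x + 1) + ∫(1/x) dx + ∫(2/(x + 3)) dx + ∫(-3/(x**2 + 4)) dx.
Step 3. Evaluate the standard form [assuming x > -3]: now -5*log(x + 1) + 2*log(x + 3) + ∫(1/x) dx + ∫(-3/(x**2 + 4)) dx.
Step 4. Evaluate the standard form [assuming x > 0]: now log(x) - 5*log(x + 1) + 2*log(x + 3) + ∫(-3/(x**2 + 4)) dx.
Step 5. Evaluate the standard form: now log(x) - 5*log(x + 1) + 2*log(x + 3) - 3*atan(x/2)/2.
Answer: log(x) - 5*log(x + 1) + 2*log(x + 3) - 3*atan(x/2)/2.


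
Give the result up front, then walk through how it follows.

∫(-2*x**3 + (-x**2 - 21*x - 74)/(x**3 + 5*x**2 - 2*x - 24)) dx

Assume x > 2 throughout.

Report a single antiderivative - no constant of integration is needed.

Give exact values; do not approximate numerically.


The answer is -x**4/2 - 4*log(x - 2) + 4*log(x + 3) - log(x + 4).
Step 1. Rewrite: now ∫(-2*x**3) dx + ∫((-x**2 - 21*x - 74)/(x**3 + 5*x**2 - 2*x - 24)) dx.
Step 2. Decompose ∫((-x**2 - 21*x - 74)/(x**3 + 5*x**2 - 2*x - 24)) dx by partial fractions, (-x**2 - 21*x - 74)/(x**3 + 5*x**2 - 2*x - 24) = -1/(x + 4) + 4/(x + 3) - 4/(x - 2): now ∫(-2*x**3) dx + ∫(-4/(x - 2)) dx + ∫(4/(x + 3)) dx + ∫(-1/(x + 4)) dx.
Step 3. Evaluate the standard form [assuming x > 2]: now -4*log(x - 2) + ∫(-2*x**3) dx + ∫(4/(x + 3)) dx + ∫(-1/(x + 4)) dx.
Step 4. Evaluate the standard form [assuming x > -4]: now -4*log(x - 2) - log(x + 4) + ∫(-2*x**3) dx + ∫(4/(x + 3)) dx.
Step 5. Evaluate the standard form [assuming x > -3]: now -4*log(x - 2) + 4*log(x + 3) - log(x + 4) + ∫(-2*x**3) dx.
Step 6. Evaluate the standard form: now -x**4/2 - 4*log(x - 2) + 4*log(x + 3) - log(x + 4).
Answer: -x**4/2 - 4*log(x - 2) + 4*log(x + 3) - log(x + 4).


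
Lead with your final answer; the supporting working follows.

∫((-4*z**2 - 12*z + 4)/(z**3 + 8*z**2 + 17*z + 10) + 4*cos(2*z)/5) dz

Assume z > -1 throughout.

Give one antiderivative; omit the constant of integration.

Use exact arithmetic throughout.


The answer is 3*log(z + 1) - 4*log(z + 2) - 3*log(z + 5) + 2*sin(2*z)/5.
Step 1. Rewrite: now ∫((-4*z**2 - 12*z + 4)/(z**3 + 8*z**2 + 17*z + 10)) dz + ∫(4*cos(2*z)/5) dz.
Step 2. Decompose ∫((-4*z**2 - 12*z + 4)/(z**3 + 8*z**2 + 17*z + 10)) dz by partial fractions, (-4*z**2 - 12*z + 4)/(z**3 + 8*z**2 + 17*z + 10) = -3/(z + 5) - 4/(z + 2) + 3/(z + 1): now ∫(3/(z + 1)) dz + ∫(-4/(z + 2)) dz + ∫(-3/(z + 5)) dz + ∫(4*cos(2*z)/5) dz.
Step 3. Evaluate the standard form [assuming z > -5]: now -3*log(z + 5) + ∫(3/(z + 1)) dz + ∫(-4/(z + 2)) dz + ∫(4*cos(2*z)/5) dz.
Step 4. Evaluate the standard form [assuming z > -1]: now 3*log(z + 1) - 3*log(z + 5) + ∫(-4/(z + 2)) dz + ∫(4*cos(2*z)/5) dz.
Step 5. Evaluate the standard form [assuming z > -2]: now 3*log(z + 1) - 4*log(z + 2) - 3*log(z + 5) + ∫(4*cos(2*z)/5) dz.
Step 6. Evaluate the standard form: now 3*log(z + 1) - 4*log(z + 2) - 3*log(z + 5) + 2*sin(2*z)/5.
Answer: 3*log(z + 1) - 4*log(z + 2) - 3*log(z + 5) + 2*sin(2*z)/5.


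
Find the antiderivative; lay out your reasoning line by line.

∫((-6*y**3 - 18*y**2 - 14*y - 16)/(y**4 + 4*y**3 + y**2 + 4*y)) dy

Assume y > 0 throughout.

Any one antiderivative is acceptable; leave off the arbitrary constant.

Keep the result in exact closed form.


Step 1. Decompose ∫((-6*y**3 - 18*y**2 - 14*y - 16)/(y**4 + 4*y**3 + y**2 + 4*y)) dy by partial fractions, (-6*y**3 - 18*y**2 - 14*y - 16)/(y**4 + 4*y**3 + y**2 + 4*y) = -2/(y**2 + 1) - 2/(y + 4) - 4/y: now ∫(-4/y) dy + ∫(-2/(y + 4)) dy + ∫(-2/(y**2 + 1)) dy.
Step 2. Evaluate the standard form [assuming y > -4]: now -2*log(y + 4) + ∫(-4/y) dy + ∫(-2/(y**2 + 1)) dy.
Step 3. Evaluate the standard form [assuming y > 0]: now -4*log(y) - 2*log(y + 4) + ∫(-2/(y**2 + 1)) dy.
Step 4. Evaluate the standard form: now -4*log(y) - 2*log(y + 4) - 2*atan(y).
Answer: -4*log(y) - 2*log(y + 4) - 2*atan(y).


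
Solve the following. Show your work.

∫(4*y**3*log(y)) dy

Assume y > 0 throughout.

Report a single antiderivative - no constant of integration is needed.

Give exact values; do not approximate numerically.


Step 1. Integrate ∫(4*y**3*log(y)) dy by parts with u = log(y), dv = (4*y**3) dy, so v = y**4 [assuming y > 0]: now y**4*log(y) + ∫(-y**3) dy.
Step 2. Evaluate the standard form: now y**4*log(y) - y**4/4.
Answer: y**4*log(y) - y**4/4.


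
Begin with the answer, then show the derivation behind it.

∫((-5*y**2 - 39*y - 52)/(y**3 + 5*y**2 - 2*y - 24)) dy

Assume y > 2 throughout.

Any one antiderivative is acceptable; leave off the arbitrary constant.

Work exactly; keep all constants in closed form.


The answer is -5*log(y - 2) - 4*log(y + 3) + 4*log(y + 4).
Step 1. Decompose ∫((-5*y**2 - 39*y - 52)/(y**3 + 5*y**2 - 2*y - 24)) dy by partial fractions, (-5*y**2 - 39*y - 52)/(y**3 + 5*y**2 - 2*y - 24) = 4/(y + 4) - 4/(y + 3) - 5/(y - 2): now ∫(-5/(y - 2)) dy + ∫(-4/(y + 3)) dy + ∫(4/(y + 4)) dy.
Step 2. Evaluate the standard form [assuming y > -4]: now 4*log(y + 4) + ∫(-5/(y - 2)) dy + ∫(-4/(y + 3)) dy.
Step 3. Evaluate the standard form [assuming y > -3]: now -4*log(y + 3) + 4*log(y + 4) + ∫(-5/(y - 2)) dy.
Step 4. Evaluate the standard form [assuming y > 2]: now -5*log(y - 2) - 4*log(y + 3) + 4*log(y + 4).
Answer: -5*log(y - 2) - 4*log(y + 3) + 4*log(y + 4).


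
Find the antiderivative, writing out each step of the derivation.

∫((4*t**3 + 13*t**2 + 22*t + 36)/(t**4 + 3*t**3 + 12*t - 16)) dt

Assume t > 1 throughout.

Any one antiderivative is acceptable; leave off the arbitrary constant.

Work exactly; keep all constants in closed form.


Step 1. Decompose ∫((4*t**3 + 13*t**2 + 22*t + 36)/(t**4 + 3*t**3 + 12*t - 16)) dt by partial fractions, (4*t**3 + 13*t**2 + 22*t + 36)/(t**4 + 3*t**3 + 12*t - 16) = 2/(t**2 + 4) + 1/(t + 4) + 3/(t - 1): now ∫(3/(t - 1)) dt + ∫(1/(t + 4)) dt + ∫(2/(t**2 + 4)) dt.
Step 2. Evaluate the standard form [assuming t > 1]: now 3*log(t - 1) + ∫(1/(t + 4)) dt + ∫(2/(t**2 + 4)) dt.
Step 3. Evaluate the standard form [assuming t > -4]: now 3*log(t - 1) + log(t + 4) + ∫(2/(t**2 + 4)) dt.
Step 4. Evaluate the standard form: now 3*log(t - 1) + log(t + 4) + atan(t/2).
Answer: 3*log(t - 1) + log(t + 4) + atan(t/2).


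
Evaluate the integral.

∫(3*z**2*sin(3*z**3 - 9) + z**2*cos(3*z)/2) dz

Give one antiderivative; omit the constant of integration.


Answer: z**2*sin(3*z)/6 + z*cos(3*z)/9 - sin(3*z)/27 - cos(3*z**3 - 9)/3.


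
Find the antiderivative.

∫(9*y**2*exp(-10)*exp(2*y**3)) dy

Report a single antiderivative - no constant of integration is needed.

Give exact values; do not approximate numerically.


Answer: 3*exp(2*y**3 - 10)/2.


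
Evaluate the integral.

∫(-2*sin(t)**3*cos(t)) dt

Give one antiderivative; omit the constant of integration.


Answer: -sin(t)**4/2.


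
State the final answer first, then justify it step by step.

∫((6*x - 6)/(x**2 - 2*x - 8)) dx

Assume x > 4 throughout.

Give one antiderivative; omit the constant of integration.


The answer is 3*log(x - 4) + 3*log(x + 2).
Step 1. Decompose ∫((6*x - 6)/(x**2 - 2*x - 8)) dx by partial fractions, (6*x - 6)/(x**2 - 2*x - 8) = 3/(x + 2) + 3/(x - 4): now ∫(3/(x - 4)) dx + ∫(3/(x + 2)) dx.
Step 2. Evaluate the standard form [assuming x > -2]: now 3*log(x + 2) + ∫(3/(x - 4)) dx.
Step 3. Evaluate the standard form [assuming x > 4]: now 3*log(x - 4) + 3*log(x + 2).
Answer: 3*log(x - 4) + 3*log(x + 2).


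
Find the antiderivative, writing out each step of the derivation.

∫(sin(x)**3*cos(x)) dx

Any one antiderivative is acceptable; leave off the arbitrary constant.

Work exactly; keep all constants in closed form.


Step 1. Substitute u = sin(x), turning ∫(sin(x)**3*cos(x)) dx into ∫(u**3) du: now ∫(u**3) du.
Step 2. Evaluate the standard form: now u**4/4.
Step 3. Substitute back u = sin(x): now sin(x)**4/4.
Answer: sin(x)**4/4.


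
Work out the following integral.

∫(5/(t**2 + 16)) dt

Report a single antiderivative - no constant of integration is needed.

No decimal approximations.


Answer: 5*atan(t/4)/4.


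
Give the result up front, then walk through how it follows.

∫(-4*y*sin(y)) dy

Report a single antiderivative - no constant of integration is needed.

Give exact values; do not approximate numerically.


The answer is 4*y*cos(y) - 4*sin(y).
Step 1. Integrate ∫(-4*y*sin(y)) dy by parts with u = y, dv = (-4*sin(y)) dy, so v = 4*cos(y): now 4*y*cos(y) + ∫(-4*cos(y)) dy.
Step 2. Evaluate the standard form: now 4*y*cos(y) - 4*sin(y).
Answer: 4*y*cos(y) - 4*sin(y).


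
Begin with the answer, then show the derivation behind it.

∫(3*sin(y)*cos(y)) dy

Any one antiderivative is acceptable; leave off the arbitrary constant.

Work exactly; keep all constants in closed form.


The answer is 3*sin(y)**2/2.
Step 1. Substitute u = sin(y), turning ∫(3*sin(y)*cos(y)) dy into ∫(3*u) du: now ∫(3*u) du.
Step 2. Evaluate the standard form: now 3*u**2/2.
Step 3. Substitute back u = sin(y): now 3*sin(y)**2/2.
Answer: 3*sin(y)**2/2.


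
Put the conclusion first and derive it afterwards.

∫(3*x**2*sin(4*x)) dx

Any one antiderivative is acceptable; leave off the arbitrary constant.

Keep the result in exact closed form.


The answer is -3*x**2*cos(4*x)/4 + 3*x*sin(4*x)/8 + 3*cos(4*x)/32.
Step 1. Integrate ∫(3*x**2*sin(4*x)) dx by parts with u = x**2, dv = (3*sin(4*x)) dx, so v = -3*cos(4*x)/4: now -3*x**2*cos(4*x)/4 + ∫(3*x*cos(4*x)/2) dx.
Step 2. Integrate ∫(3*x*cos(4*x)/2) dx by parts with u = x, dv = (3*cos(4*x)/2) dx, so v = 3*sin(4*x)/8: now -3*x**2*cos(4*x)/4 + 3*x*sin(4*x)/8 + ∫(-3*sin(4*x)/8) dx.
Step 3. Evaluate the standard form: now -3*x**2*cos(4*x)/4 + 3*x*sin(4*x)/8 + 3*cos(4*x)/32.
Answer: -3*x**2*cos(4*x)/4 + 3*x*sin(4*x)/8 + 3*cos(4*x)/32.


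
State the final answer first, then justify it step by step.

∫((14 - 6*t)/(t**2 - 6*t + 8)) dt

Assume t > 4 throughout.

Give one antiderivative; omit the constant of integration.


The answer is -5*log(t - 4) - log(t - 2).
Step 1. Decompose ∫((14 - 6*t)/(t**2 - 6*t + 8)) dt by partial fractions, (14 - 6*t)/(t**2 - 6*t + 8) = -1/(t - 2) - 5/(t - 4): now ∫(-5/(t - 4)) dt + ∫(-1/(t - 2)) dt.
Step 2. Evaluate the standard form [assuming t > 2]: now -log(t - 2) + ∫(-5/(t - 4)) dt.
Step 3. Evaluate the standard form [assuming t > 4]: now -5*log(t - 4) - log(t - 2).
Answer: -5*log(t - 4) - log(t - 2).


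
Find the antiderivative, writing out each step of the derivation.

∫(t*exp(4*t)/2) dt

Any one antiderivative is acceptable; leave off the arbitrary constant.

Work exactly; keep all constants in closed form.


Step 1. Integrate ∫(t*exp(4*t)/2) dt by parts with u = t, dv = (exp(4*t)/2) dt, so v = exp(4*t)/8: now t*exp(4*t)/8 + ∫(-exp(4*t)/8) dt.
Step 2. Evaluate the standard form: now t*exp(4*t)/8 - exp(4*t)/32.
Answer: t*exp(4*t)/8 - exp(4*t)/32.


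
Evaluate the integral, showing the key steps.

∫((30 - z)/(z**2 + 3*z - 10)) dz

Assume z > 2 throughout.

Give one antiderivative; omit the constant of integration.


Step 1. Decompose ∫((30 - z)/(z**2 + 3*z - 10)) dz by partial fractions, (30 - z)/(z**2 + 3*z - 10) = -5/(z + 5) + 4/(z - 2): now ∫(4/(z - 2)) dz + ∫(-5/(z + 5)) dz.
Step 2. Evaluate the standard form [assuming z > -5]: now -5*log(z + 5) + ∫(4/(z - 2)) dz.
Step 3. Evaluate the standard form [assuming z > 2]: now 4*log(z - 2) - 5*log(z + 5).
Answer: 4*log(z - 2) - 5*log(z + 5).


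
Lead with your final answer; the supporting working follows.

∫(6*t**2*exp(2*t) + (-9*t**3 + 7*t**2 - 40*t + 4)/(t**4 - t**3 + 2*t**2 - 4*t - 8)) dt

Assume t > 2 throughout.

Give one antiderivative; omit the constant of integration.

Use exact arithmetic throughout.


The answer is 3*t**2*exp(2*t) - 3*t*exp(2*t) + 3*exp(2*t)/2 - 5*log(t - 2) - 4*log(t + 1) + 2*atan(t/2).
Step 1. Rewrite: now ∫(6*t**2*exp(2*t)) dt + ∫((-9*t**3 + 7*t**2 - 40*t + 4)/(t**4 - t**3 + 2*t**2 - 4*t - 8)) dt.
Step 2. Integrate ∫(6*t**2*exp(2*t)) dt by parts with u = t**2, dv = (6*exp(2*t)) dt, so v = 3*exp(2*t): now 3*t**2*exp(2*t) + ∫(-6*t*exp(2*t)) dt + ∫((-9*t**3 + 7*t**2 - 40*t + 4)/(t**4 - t**3 + 2*t**2 - 4*t - 8)) dt.
Step 3. Integrate ∫(-6*t*exp(2*t)) dt by parts with u = t, dv = (-6*exp(2*t)) dt, so v = -3*exp(2*t): now 3*t**2*exp(2*t) - 3*t*exp(2*t) + ∫((-9*t**3 + 7*t**2 - 40*t + 4)/(t**4 - t**3 + 2*t**2 - 4*t - 8)) dt + ∫(3*exp(2*t)) dt.
Step 4. Evaluate the standard form: now 3*t**2*exp(2*t) - 3*t*exp(2*t) + 3*exp(2*t)/2 + ∫((-9*t**3 + 7*t**2 - 40*t + 4)/(t**4 - t**3 + 2*t**2 - 4*t - 8)) dt.
Step 5. Decompose ∫((-9*t**3 + 7*t**2 - 40*t + 4)/(t**4 - t**3 + 2*t**2 - 4*t - 8)) dt by partial fractions, (-9*t**3 + 7*t**2 - 40*t + 4)/(t**4 - t**3 + 2*t**2 - 4*t - 8) = 4/(t**2 + 4) - 4/(t + 1) - 5/(t - 2): now 3*t**2*exp(2*t) - 3*t*exp(2*t) + 3*exp(2*t)/2 + ∫(-5/(t - 2)) dt + ∫(-4/(t + 1)) dt + ∫(4/(t**2 + 4)) dt.
Step 6. Evaluate the standard form [assuming t > -1]: now 3*t**2*exp(2*t) - 3*t*exp(2*t) + 3*exp(2*t)/2 - 4*log(t + 1) + ∫(-5/(t - 2)) dt + ∫(4/(t**2 + 4)) dt.
Step 7. Evaluate the standard form [assuming t > 2]: now 3*t**2*exp(2*t) - 3*t*exp(2*t) + 3*exp(2*t)/2 - 5*log(t - 2) - 4*log(t + 1) + ∫(4/(t**2 + 4)) dt.
Step 8. Evaluate the standard form: now 3*t**2*exp(2*t) - 3*t*exp(2*t) + 3*exp(2*t)/2 - 5*log(t - 2) - 4*log(t + 1) + 2*atan(t/2).
Answer: 3*t**2*exp(2*t) - 3*t*exp(2*t) + 3*exp(2*t)/2 - 5*log(t - 2) - 4*log(t + 1) + 2*atan(t/2).


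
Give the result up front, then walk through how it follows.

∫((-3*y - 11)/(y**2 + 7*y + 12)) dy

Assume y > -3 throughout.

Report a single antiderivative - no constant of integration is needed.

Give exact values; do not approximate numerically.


The answer is -2*log(y + 3) - log(y + 4).
Step 1. Decompose ∫((-3*y - 11)/(y**2 + 7*y + 12)) dy by partial fractions, (-3*y - 11)/(y**2 + 7*y + 12) = -1/(y + 4) - 2/(y + 3): now ∫(-2/(y + 3)) dy + ∫(-1/(y + 4)) dy.
Step 2. Evaluate the standard form [assuming y > -4]: now -log(y + 4) + ∫(-2/(y + 3)) dy.
Step 3. Evaluate the standard form [assuming y > -3]: now -2*log(y + 3) - log(y + 4).
Answer: -2*log(y + 3) - log(y + 4).


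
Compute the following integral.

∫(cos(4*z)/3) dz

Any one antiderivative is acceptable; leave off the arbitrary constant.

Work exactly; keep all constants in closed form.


Answer: sin(4*z)/12.


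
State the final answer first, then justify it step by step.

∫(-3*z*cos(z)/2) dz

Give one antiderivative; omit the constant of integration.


The answer is -3*z*sin(z)/2 - 3*cos(z)/2.
Step 1. Integrate ∫(-3*z*cos(z)/2) dz by parts with u = z, dv = (-3*cos(z)/2) dz, so v = -3*sin(z)/2: now -3*z*sin(z)/2 + ∫(3*sin(z)/2) dz.
Step 2. Evaluate the standard form: now -3*z*sin(z)/2 - 3*cos(z)/2.
Answer: -3*z*sin(z)/2 - 3*cos(z)/2.


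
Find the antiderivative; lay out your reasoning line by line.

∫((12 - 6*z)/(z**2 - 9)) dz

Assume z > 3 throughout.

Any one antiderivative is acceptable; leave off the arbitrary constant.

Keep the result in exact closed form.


Step 1. Decompose ∫((12 - 6*z)/(z**2 - 9)) dz by partial fractions, (12 - 6*z)/(z**2 - 9) = -5/(z + 3) - 1/(z - 3): now ∫(-1/(z - 3)) dz + ∫(-5/(z + 3)) dz.
Step 2. Evaluate the standard form [assuming z > -3]: now -5*log(z + 3) + ∫(-1/(z - 3)) dz.
Step 3. Evaluate the standard form [assuming z > 3]: now -log(z - 3) - 5*log(z + 3).
Answer: -log(z - 3) - 5*log(z + 3).


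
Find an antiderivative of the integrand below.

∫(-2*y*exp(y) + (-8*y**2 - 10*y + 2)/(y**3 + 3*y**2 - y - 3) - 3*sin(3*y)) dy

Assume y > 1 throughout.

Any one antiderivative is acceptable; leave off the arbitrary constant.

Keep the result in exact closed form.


Answer: -2*y*exp(y) + 2*exp(y) - 2*log(y - 1) - log(y + 1) - 5*log(y + 3) + cos(3*y).


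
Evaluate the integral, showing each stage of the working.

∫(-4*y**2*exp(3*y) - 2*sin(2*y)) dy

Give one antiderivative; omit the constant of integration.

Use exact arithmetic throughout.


Step 1. Rewrite: now ∫(-4*y**2*exp(3*y)) dy + ∫(-2*sin(2*y)) dy.
Step 2. Evaluate the standard form: now cos(2*y) + ∫(-4*y**2*exp(3*y)) dy.
Step 3. Integrate ∫(-4*y**2*exp(3*y)) dy by parts with u = y**2, dv = (-4*exp(3*y)) dy, so v = -4*exp(3*y)/3: now -4*y**2*exp(3*y)/3 + cos(2*y) + ∫(8*y*exp(3*y)/3) dy.
Step 4. Integrate ∫(8*y*exp(3*y)/3) dy by parts with u = y, dv = (8*exp(3*y)/3) dy, so v = 8*exp(3*y)/9: now -4*y**2*exp(3*y)/3 + 8*y*exp(3*y)/9 + cos(2*y) + ∫(-8*exp(3*y)/9) dy.
Step 5. Evaluate the standard form: now -4*y**2*exp(3*y)/3 + 8*y*exp(3*y)/9 - 8*exp(3*y)/27 + cos(2*y).
Answer: -4*y**2*exp(3*y)/3 + 8*y*exp(3*y)/9 - 8*exp(3*y)/27 + cos(2*y).


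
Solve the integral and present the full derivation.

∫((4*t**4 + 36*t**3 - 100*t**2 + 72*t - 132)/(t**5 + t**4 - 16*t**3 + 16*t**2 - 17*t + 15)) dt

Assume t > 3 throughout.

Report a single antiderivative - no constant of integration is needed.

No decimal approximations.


Step 1. Decompose ∫((4*t**4 + 36*t**3 - 100*t**2 + 72*t - 132)/(t**5 + t**4 - 16*t**3 + 16*t**2 - 17*t + 15)) dt by partial fractions, (4*t**4 + 36*t**3 - 100*t**2 + 72*t - 132)/(t**5 + t**4 - 16*t**3 + 16*t**2 - 17*t + 15) = -2/(t**2 + 1) - 4/(t + 5) + 5/(t - 1) + 3/(t - 3): now ∫(3/(t - 3)) dt + ∫(5/(t - 1)) dt + ∫(-4/(t + 5)) dt + ∫(-2/(t**2 + 1)) dt.
Step 2. Evaluate the standard form [assuming t > -5]: now -4*log(t + 5) + ∫(3/(t - 3)) dt + ∫(5/(t - 1)) dt + ∫(-2/(t**2 + 1)) dt.
Step 3. Evaluate the standard form [assuming t > 3]: now 3*log(t - 3) - 4*log(t + 5) + ∫(5/(t - 1)) dt + ∫(-2/(t**2 + 1)) dt.
Step 4. Evaluate the standard form [assuming t > 1]: now 3*log(t - 3) + 5*log(t - 1) - 4*log(t + 5) + ∫(-2/(t**2 + 1)) dt.
Step 5. Evaluate the standard form: now 3*log(t - 3) + 5*log(t - 1) - 4*log(t + 5) - 2*atan(t).
Answer: 3*log(t - 3) + 5*log(t - 1) - 4*log(t + 5) - 2*atan(t).


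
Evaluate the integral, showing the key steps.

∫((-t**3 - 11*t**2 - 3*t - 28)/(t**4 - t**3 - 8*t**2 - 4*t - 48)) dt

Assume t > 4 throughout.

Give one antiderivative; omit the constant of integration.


Step 1. Decompose ∫((-t**3 - 11*t**2 - 3*t - 28)/(t**4 - t**3 - 8*t**2 - 4*t - 48)) dt by partial fractions, (-t**3 - 11*t**2 - 3*t - 28)/(t**4 - t**3 - 8*t**2 - 4*t - 48) = -1/(t**2 + 4) + 1/(t + 3) - 2/(t - 4): now ∫(-2/(t - 4)) dt + ∫(1/(t + 3)) dt + ∫(-1/(t**2 + 4)) dt.
Step 2. Evaluate the standard form [assuming t > 4]: now -2*log(t - 4) + ∫(1/(t + 3)) dt + ∫(-1/(t**2 + 4)) dt.
Step 3. Evaluate the standard form [assuming t > -3]: now -2*log(t - 4) + log(t + 3) + ∫(-1/(t**2 + 4)) dt.
Step 4. Evaluate the standard form: now -2*log(t - 4) + log(t + 3) - atan(t/2)/2.
Answer: -2*log(t - 4) + log(t + 3) - atan(t/2)/2.


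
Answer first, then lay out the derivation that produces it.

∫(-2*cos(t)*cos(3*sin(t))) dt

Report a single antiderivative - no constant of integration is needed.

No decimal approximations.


The answer is -2*sin(3*sin(t))/3.
Step 1. Substitute u = sin(t), turning ∫(-2*cos(t)*cos(3*sin(t))) dt into ∫(-2*cos(3*u)) du: now ∫(-2*cos(3*u)) du.
Step 2. Evaluate the standard form: now -2*sin(3*u)/3.
Step 3. Substitute back u = sin(t): now -2*sin(3*sin(t))/3.
Answer: -2*sin(3*sin(t))/3.


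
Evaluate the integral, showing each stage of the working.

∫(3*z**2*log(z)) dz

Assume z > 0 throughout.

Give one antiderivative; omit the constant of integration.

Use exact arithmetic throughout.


Step 1. Integrate ∫(3*z**2*log(z)) dz by parts with u = log(z), dv = (3*z**2) dz, so v = z**3 [assuming z > 0]: now z**3*log(z) + ∫(-z**2) dz.
Step 2. Evaluate the standard form: now z**3*log(z) - z**3/3.
Answer: z**3*log(z) - z**3/3.


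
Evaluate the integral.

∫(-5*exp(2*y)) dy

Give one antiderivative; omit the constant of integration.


Answer: -5*exp(2*y)/2.


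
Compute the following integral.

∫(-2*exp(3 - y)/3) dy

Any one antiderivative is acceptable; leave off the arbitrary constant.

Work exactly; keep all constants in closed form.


Answer: 2*exp(3 - y)/3.


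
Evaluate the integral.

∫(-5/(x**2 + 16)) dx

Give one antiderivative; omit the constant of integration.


Answer: -5*atan(x/4)/4.


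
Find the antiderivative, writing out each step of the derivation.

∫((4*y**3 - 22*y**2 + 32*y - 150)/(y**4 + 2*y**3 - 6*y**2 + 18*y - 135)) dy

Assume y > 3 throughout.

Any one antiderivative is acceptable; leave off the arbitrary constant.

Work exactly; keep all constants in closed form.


Step 1. Decompose ∫((4*y**3 - 22*y**2 + 32*y - 150)/(y**4 + 2*y**3 - 6*y**2 + 18*y - 135)) dy by partial fractions, (4*y**3 - 22*y**2 + 32*y - 150)/(y**4 + 2*y**3 - 6*y**2 + 18*y - 135) = -2/(y**2 + 9) + 5/(y + 5) - 1/(y - 3): now ∫(-1/(y - 3)) dy + ∫(5/(y + 5)) dy + ∫(-2/(y**2 + 9)) dy.
Step 2. Evaluate the standard form [assuming y > -5]: now 5*log(y + 5) + ∫(-1/(y - 3)) dy + ∫(-2/(y**2 + 9)) dy.
Step 3. Evaluate the standard form [assuming y > 3]: now -log(y - 3) + 5*log(y + 5) + ∫(-2/(y**2 + 9)) dy.
Step 4. Evaluate the standard form: now -log(y - 3) + 5*log(y + 5) - 2*atan(y/3)/3.
Answer: -log(y - 3) + 5*log(y + 5) - 2*atan(y/3)/3.


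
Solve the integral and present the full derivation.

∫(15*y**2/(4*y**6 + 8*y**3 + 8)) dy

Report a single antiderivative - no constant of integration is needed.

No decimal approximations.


Step 1. Substitute u = y**3 + 1, turning ∫(15*y**2/(4*y**6 + 8*y**3 + 8)) dy into ∫(5/(4*(u**2 + 1))) du: now ∫(5/(4*(u**2 + 1))) du.
Step 2. Evaluate the standard form: now 5*atan(u)/4.
Step 3. Substitute back u = y**3 + 1: now 5*atan(y**3 + 1)/4.
Answer: 5*atan(y**3 + 1)/4.


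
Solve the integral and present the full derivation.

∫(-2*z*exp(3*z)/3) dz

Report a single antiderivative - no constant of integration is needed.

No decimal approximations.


Step 1. Integrate ∫(-2*z*exp(3*z)/3) dz by parts with u = z, dv = (-2*exp(3*z)/3) dz, so v = -2*exp(3*z)/9: now -2*z*exp(3*z)/9 + ∫(2*exp(3*z)/9) dz.
Step 2. Evaluate the standard form: now -2*z*exp(3*z)/9 + 2*exp(3*z)/27.
Answer: -2*z*exp(3*z)/9 + 2*exp(3*z)/27.


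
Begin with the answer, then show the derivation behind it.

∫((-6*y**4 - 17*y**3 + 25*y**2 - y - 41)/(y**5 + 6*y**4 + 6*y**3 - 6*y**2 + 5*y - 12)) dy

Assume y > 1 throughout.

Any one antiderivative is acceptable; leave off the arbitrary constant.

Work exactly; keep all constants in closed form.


The answer is -log(y - 1) - 4*log(y + 3) - log(y + 4) + 4*atan(y).
Step 1. Decompose ∫((-6*y**4 - 17*y**3 + 25*y**2 - y - 41)/(y**5 + 6*y**4 + 6*y**3 - 6*y**2 + 5*y - 12)) dy by partial fractions, (-6*y**4 - 17*y**3 + 25*y**2 - y - 41)/(y**5 + 6*y**4 + 6*y**3 - 6*y**2 + 5*y - 12) = 4/(y**2 + 1) - 1/(y + 4) - 4/(y + 3) - 1/(y - 1): now ∫(-1/(y - 1)) dy + ∫(-4/(y + 3)) dy + ∫(-1/(y + 4)) dy + ∫(4/(y**2 + 1)) dy.
Step 2. Evaluate the standard form [assuming y > -4]: now -log(y + 4) + ∫(-1/(y - 1)) dy + ∫(-4/(y + 3)) dy + ∫(4/(y**2 + 1)) dy.
Step 3. Evaluate the standard form [assuming y > -3]: now -4*log(y + 3) - log(y + 4) + ∫(-1/(y - 1)) dy + ∫(4/(y**2 + 1)) dy.
Step 4. Evaluate the standard form [assuming y > 1]: now -log(y - 1) - 4*log(y + 3) - log(y + 4) + ∫(4/(y**2 + 1)) dy.
Step 5. Evaluate the standard form: now -log(y - 1) - 4*log(y + 3) - log(y + 4) + 4*atan(y).
Answer: -log(y - 1) - 4*log(y + 3) - log(y + 4) + 4*atan(y).


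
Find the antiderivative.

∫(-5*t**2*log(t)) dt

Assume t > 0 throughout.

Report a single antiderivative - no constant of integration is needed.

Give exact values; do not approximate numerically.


Answer: -5*t**3*log(t)/3 + 5*t**3/9.


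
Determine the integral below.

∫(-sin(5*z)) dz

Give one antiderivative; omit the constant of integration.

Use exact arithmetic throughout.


Answer: cos(5*z)/5.


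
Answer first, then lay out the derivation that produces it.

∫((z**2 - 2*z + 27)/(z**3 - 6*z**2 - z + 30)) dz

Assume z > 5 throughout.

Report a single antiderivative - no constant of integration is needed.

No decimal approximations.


The answer is 3*log(z - 5) - 3*log(z - 3) + log(z + 2).
Step 1. Decompose ∫((z**2 - 2*z + 27)/(z**3 - 6*z**2 - z + 30)) dz by partial fractions, (z**2 - 2*z + 27)/(z**3 - 6*z**2 - z + 30) = 1/(z + 2) - 3/(z - 3) + 3/(z - 5): now ∫(3/(z - 5)) dz + ∫(-3/(z - 3)) dz + ∫(1/(z + 2)) dz.
Step 2. Evaluate the standard form [assuming z > 5]: now 3*log(z - 5) + ∫(-3/(z - 3)) dz + ∫(1/(z + 2)) dz.
Step 3. Evaluate the standard form [assuming z > 3]: now 3*log(z - 5) - 3*log(z - 3) + ∫(1/(z + 2)) dz.
Step 4. Evaluate the standard form [assuming z > -2]: now 3*log(z - 5) - 3*log(z - 3) + log(z + 2).
Answer: 3*log(z - 5) - 3*log(z - 3) + log(z + 2).


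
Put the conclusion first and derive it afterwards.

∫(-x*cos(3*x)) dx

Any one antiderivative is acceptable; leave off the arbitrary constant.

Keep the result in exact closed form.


The answer is -x*sin(3*x)/3 - cos(3*x)/9.
Step 1. Integrate ∫(-x*cos(3*x)) dx by parts with u = x, dv = (-cos(3*x)) dx, so v = -sin(3*x)/3: now -x*sin(3*x)/3 + ∫(sin(3*x)/3) dx.
Step 2. Evaluate the standard form: now -x*sin(3*x)/3 - cos(3*x)/9.
Answer: -x*sin(3*x)/3 - cos(3*x)/9.


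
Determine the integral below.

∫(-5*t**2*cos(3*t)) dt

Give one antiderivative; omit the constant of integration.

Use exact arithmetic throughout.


Answer: -5*t**2*sin(3*t)/3 - 10*t*cos(3*t)/9 + 10*sin(3*t)/27.


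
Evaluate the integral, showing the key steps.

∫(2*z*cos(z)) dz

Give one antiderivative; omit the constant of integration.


Step 1. Integrate ∫(2*z*cos(z)) dz by parts with u = z, dv = (2*cos(z)) dz, so v = 2*sin(z): now 2*z*sin(z) + ∫(-2*sin(z)) dz.
Step 2. Evaluate the standard form: now 2*z*sin(z) + 2*cos(z).
Answer: 2*z*sin(z) + 2*cos(z).


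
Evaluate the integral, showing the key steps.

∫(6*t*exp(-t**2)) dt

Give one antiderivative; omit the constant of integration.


Step 1. Substitute u = t**2, turning ∫(6*t*exp(-t**2)) dt into ∫(3*exp(-u)) du: now ∫(3*exp(-u)) du.
Step 2. Evaluate the standard form: now -3*exp(-u).
Step 3. Substitute back u = t**2: now -3*exp(-t**2).
Answer: -3*exp(-t**2).


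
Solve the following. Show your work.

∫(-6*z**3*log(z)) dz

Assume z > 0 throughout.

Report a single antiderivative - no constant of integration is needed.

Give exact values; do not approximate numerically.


Step 1. Integrate ∫(-6*z**3*log(z)) dz by parts with u = log(z), dv = (-6*z**3) dz, so v = -3*z**4/2 [assuming z > 0]: now -3*z**4*log(z)/2 + ∫(3*z**3/2) dz.
Step 2. Evaluate the standard form: now -3*z**4*log(z)/2 + 3*z**4/8.
Answer: -3*z**4*log(z)/2 + 3*z**4/8.


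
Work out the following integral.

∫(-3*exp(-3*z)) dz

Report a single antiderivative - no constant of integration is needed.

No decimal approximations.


Answer: exp(-3*z).


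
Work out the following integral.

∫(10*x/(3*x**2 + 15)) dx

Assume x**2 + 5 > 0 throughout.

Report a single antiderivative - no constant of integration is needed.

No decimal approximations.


Answer: 5*log(x**2 + 5)/3.


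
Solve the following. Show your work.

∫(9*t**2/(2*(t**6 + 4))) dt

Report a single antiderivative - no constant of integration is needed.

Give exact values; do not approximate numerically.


Step 1. Substitute u = t**3, turning ∫(9*t**2/(2*(t**6 + 4))) dt into ∫(3/(2*(u**2 + 4))) du: now ∫(3/(2*(u**2 + 4))) du.
Step 2. Evaluate the standard form: now 3*atan(u/2)/4.
Step 3. Substitute back u = t**3: now 3*atan(t**3/2)/4.
Answer: 3*atan(t**3/2)/4.


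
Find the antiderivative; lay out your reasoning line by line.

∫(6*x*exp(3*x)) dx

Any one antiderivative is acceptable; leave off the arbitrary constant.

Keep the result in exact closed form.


Step 1. Integrate ∫(6*x*exp(3*x)) dx by parts with u = x, dv = (6*exp(3*x)) dx, so v = 2*exp(3*x): now 2*x*exp(3*x) + ∫(-2*exp(3*x)) dx.
Step 2. Evaluate the standard form: now 2*x*exp(3*x) - 2*exp(3*x)/3.
Answer: 2*x*exp(3*x) - 2*exp(3*x)/3.


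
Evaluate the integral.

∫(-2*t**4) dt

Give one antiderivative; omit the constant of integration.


Answer: -2*t**5/5.


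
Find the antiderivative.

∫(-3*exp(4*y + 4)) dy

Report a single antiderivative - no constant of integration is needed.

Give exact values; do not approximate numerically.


Answer: -3*exp(4*y + 4)/4.


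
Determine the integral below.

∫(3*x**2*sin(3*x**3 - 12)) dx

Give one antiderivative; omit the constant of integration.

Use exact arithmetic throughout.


Answer: -cos(3*x**3 - 12)/3.


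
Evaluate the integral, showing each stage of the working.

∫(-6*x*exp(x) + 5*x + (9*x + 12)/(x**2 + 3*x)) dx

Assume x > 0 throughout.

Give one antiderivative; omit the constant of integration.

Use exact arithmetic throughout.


Step 1. Rewrite: now ∫(5*x) dx + ∫(-6*x*exp(x)) dx + ∫((9*x + 12)/(x**2 + 3*x)) dx.
Step 2. Integrate ∫(-6*x*exp(x)) dx by parts with u = x, dv = (-6*exp(x)) dx, so v = -6*exp(x): now -6*x*exp(x) + ∫(5*x) dx + ∫((9*x + 12)/(x**2 + 3*x)) dx + ∫(6*exp(x)) dx.
Step 3. Evaluate the standard form: now -6*x*exp(x) + 6*exp(x) + ∫(5*x) dx + ∫((9*x + 12)/(x**2 + 3*x)) dx.
Step 4. Evaluate the standard form: now 5*x**2/2 - 6*x*exp(x) + 6*exp(x) + ∫((9*x + 12)/(x**2 + 3*x)) dx.
Step 5. Decompose ∫((9*x + 12)/(x**2 + 3*x)) dx by partial fractions, (9*x + 12)/(x**2 + 3*x) = 5/(x + 3) + 4/x: now 5*x**2/2 - 6*x*exp(x) + 6*exp(x) + ∫(4/x) dx + ∫(5/(x + 3)) dx.
Step 6. Evaluate the standard form [assuming x > -3]: now 5*x**2/2 - 6*x*exp(x) + 6*exp(x) + 5*log(x + 3) + ∫(4/x) dx.
Step 7. Evaluate the standard form [assuming x > 0]: now 5*x**2/2 - 6*x*exp(x) + 6*exp(x) + 4*log(x) + 5*log(x + 3).
Answer: 5*x**2/2 - 6*x*exp(x) + 6*exp(x) + 4*log(x) + 5*log(x + 3).


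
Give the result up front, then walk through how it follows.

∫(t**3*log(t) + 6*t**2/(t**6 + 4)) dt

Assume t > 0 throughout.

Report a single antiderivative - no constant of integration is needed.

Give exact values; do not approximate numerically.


The answer is t**4*log(t)/4 - t**4/16 + atan(t**3/2).
Step 1. Rewrite: now ∫(6*t**2/(t**6 + 4)) dt + ∫(t**3*log(t)) dt.
Step 2. Substitute u = t**3, turning ∫(6*t**2/(t**6 + 4)) dt into ∫(2/(u**2 + 4)) du: now ∫(t**3*log(t)) dt + ∫(2/(u**2 + 4)) du.
Step 3. Evaluate the standard form: now atan(u/2) + ∫(t**3*log(t)) dt.
Step 4. Substitute back u = t**3: now atan(t**3/2) + ∫(t**3*log(t)) dt.
Step 5. Integrate ∫(t**3*log(t)) dt by parts with u = log(t), dv = (t**3) dt, so v = t**4/4 [assuming t > 0]: now t**4*log(t)/4 + atan(t**3/2) + ∫(-t**3/4) dt.
Step 6. Evaluate the standard form: now t**4*log(t)/4 - t**4/16 + atan(t**3/2).
Answer: t**4*log(t)/4 - t**4/16 + atan(t**3/2).


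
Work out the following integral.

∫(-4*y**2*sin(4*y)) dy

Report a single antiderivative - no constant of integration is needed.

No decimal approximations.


Answer: y**2*cos(4*y) - y*sin(4*y)/2 - cos(4*y)/8.


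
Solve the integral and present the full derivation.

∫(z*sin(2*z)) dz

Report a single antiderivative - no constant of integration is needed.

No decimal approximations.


Step 1. Integrate ∫(z*sin(2*z)) dz by parts with u = z, dv = (sin(2*z)) dz, so v = -cos(2*z)/2: now -z*cos(2*z)/2 + ∫(cos(2*z)/2) dz.
Step 2. Evaluate the standard form: now -z*cos(2*z)/2 + sin(2*z)/4.
Answer: -z*cos(2*z)/2 + sin(2*z)/4.


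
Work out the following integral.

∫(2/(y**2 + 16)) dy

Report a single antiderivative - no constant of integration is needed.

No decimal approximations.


Answer: atan(y/4)/2.


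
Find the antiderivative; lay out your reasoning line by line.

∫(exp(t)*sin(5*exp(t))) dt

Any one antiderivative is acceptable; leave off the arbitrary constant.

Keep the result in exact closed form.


Step 1. Substitute u = exp(t), turning ∫(exp(t)*sin(5*exp(t))) dt into ∫(sin(5*u)) du: now ∫(sin(5*u)) du.
Step 2. Evaluate the standard form: now -cos(5*u)/5.
Step 3. Substitute back u = exp(t): now -cos(5*exp(t))/5.
Answer: -cos(5*exp(t))/5.


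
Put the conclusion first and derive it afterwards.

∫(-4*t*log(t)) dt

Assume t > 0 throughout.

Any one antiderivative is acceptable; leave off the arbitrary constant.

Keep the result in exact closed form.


The answer is -2*t**2*log(t) + t**2.
Step 1. Integrate ∫(-4*t*log(t)) dt by parts with u = log(t), dv = (-4*t) dt, so v = -2*t**2 [assuming t > 0]: now -2*t**2*log(t) + ∫(2*t) dt.
Step 2. Evaluate the standard form: now -2*t**2*log(t) + t**2.
Answer: -2*t**2*log(t) + t**2.


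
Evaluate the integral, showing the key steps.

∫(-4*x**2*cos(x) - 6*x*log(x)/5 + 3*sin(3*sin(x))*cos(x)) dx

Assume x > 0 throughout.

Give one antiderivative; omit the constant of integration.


Step 1. Rewrite: now ∫(-6*x*log(x)/5) dx + ∫(-4*x**2*cos(x)) dx + ∫(3*sin(3*sin(x))*cos(x)) dx.
Step 2. Integrate ∫(-4*x**2*cos(x)) dx by parts with u = x**2, dv = (-4*cos(x)) dx, so v = -4*sin(x): now -4*x**2*sin(x) + ∫(-6*x*log(x)/5) dx + ∫(8*x*sin(x)) dx + ∫(3*sin(3*sin(x))*cos(x)) dx.
Step 3. Integrate ∫(8*x*sin(x)) dx by parts with u = x, dv = (8*sin(x)) dx, so v = -8*cos(x): now -4*x**2*sin(x) - 8*x*cos(x) + ∫(-6*x*log(x)/5) dx + ∫(3*sin(3*sin(x))*cos(x)) dx + ∫(8*cos(x)) dx.
Step 4. Evaluate the standard form: now -4*x**2*sin(x) - 8*x*cos(x) + 8*sin(x) + ∫(-6*x*log(x)/5) dx + ∫(3*sin(3*sin(x))*cos(x)) dx.
Step 5. Substitute u = sin(x), turning ∫(3*sin(3*sin(x))*cos(x)) dx into ∫(3*sin(3*u)) du: now -4*x**2*sin(x) - 8*x*cos(x) + 8*sin(x) + ∫(-6*x*log(x)/5) dx + ∫(3*sin(3*u)) du.
Step 6. Evaluate the standard form: now -4*x**2*sin(x) - 8*x*cos(x) + 8*sin(x) - cos(3*u) + ∫(-6*x*log(x)/5) dx.
Step 7. Substitute back u = sin(x): now -4*x**2*sin(x) - 8*x*cos(x) + 8*sin(x) - cos(3*sin(x)) + ∫(-6*x*log(x)/5) dx.
Step 8. Integrate ∫(-6*x*log(x)/5) dx by parts with u = log(x), dv = (-6*x/5) dx, so v = -3*x**2/5 [assuming x > 0]: now -3*x**2*log(x)/5 - 4*x**2*sin(x) - 8*x*cos(x) + 8*sin(x) - cos(3*sin(x)) + ∫(3*x/5) dx.
Step 9. Evaluate the standard form: now -3*x**2*log(x)/5 - 4*x**2*sin(x) + 3*x**2/10 - 8*x*cos(x) + 8*sin(x) - cos(3*sin(x)).
Answer: -3*x**2*log(x)/5 - 4*x**2*sin(x) + 3*x**2/10 - 8*x*cos(x) + 8*sin(x) - cos(3*sin(x)).


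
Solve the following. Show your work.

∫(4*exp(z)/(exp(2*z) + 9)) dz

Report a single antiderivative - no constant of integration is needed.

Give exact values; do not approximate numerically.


Step 1. Substitute u = exp(z), turning ∫(4*exp(z)/(exp(2*z) + 9)) dz into ∫(4/(u**2 + 9)) du: now ∫(4/(u**2 + 9)) du.
Step 2. Evaluate the standard form: now 4*atan(u/3)/3.
Step 3. Substitute back u = exp(z): now 4*atan(exp(z)/3)/3.
Answer: 4*atan(exp(z)/3)/3.


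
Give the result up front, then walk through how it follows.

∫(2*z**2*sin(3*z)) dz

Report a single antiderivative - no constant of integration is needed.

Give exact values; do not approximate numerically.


The answer is -2*z**2*cos(3*z)/3 + 4*z*sin(3*z)/9 + 4*cos(3*z)/27.
Step 1. Integrate ∫(2*z**2*sin(3*z)) dz by parts with u = z**2, dv = (2*sin(3*z)) dz, so v = -2*cos(3*z)/3: now -2*z**2*cos(3*z)/3 + ∫(4*z*cos(3*z)/3) dz.
Step 2. Integrate ∫(4*z*cos(3*z)/3) dz by parts with u = z, dv = (4*cos(3*z)/3) dz, so v = 4*sin(3*z)/9: now -2*z**2*cos(3*z)/3 + 4*z*sin(3*z)/9 + ∫(-4*sin(3*z)/9) dz.
Step 3. Evaluate the standard form: now -2*z**2*cos(3*z)/3 + 4*z*sin(3*z)/9 + 4*cos(3*z)/27.
Answer: -2*z**2*cos(3*z)/3 + 4*z*sin(3*z)/9 + 4*cos(3*z)/27.
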